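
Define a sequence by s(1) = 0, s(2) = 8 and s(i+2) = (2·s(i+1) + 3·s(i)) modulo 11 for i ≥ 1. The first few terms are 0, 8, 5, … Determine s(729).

Listing terms: s(1) = 0, s(2) = 8, s(3) = 5, s(4) = 1, s(5) = 6, s(6) = 4, s(7) = 4, s(8) = 9, s(9) = 8, s(10) = 10, s(11) = 0, s(12) = 8.
The sequence repeats with period 10.
(729 - 1) mod 10 = 8, so s(729) = s(9) = 8.

8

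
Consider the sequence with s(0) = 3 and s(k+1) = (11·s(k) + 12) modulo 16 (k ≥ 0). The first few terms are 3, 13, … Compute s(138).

11

s(0) = 3; s(1) = 13; s(2) = 11; s(3) = 5; s(4) = 3.
Since s(4) = s(0) = 3, the sequence is periodic with period 4.
(138 - 0) mod 4 = 2, so s(138) = s(2) = 11.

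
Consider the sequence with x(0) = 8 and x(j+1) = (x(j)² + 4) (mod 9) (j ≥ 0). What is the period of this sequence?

3

We have x(0) = 8,  x(1) = 5,  x(2) = 2,  x(3) = 8.
The sequence repeats with period 3.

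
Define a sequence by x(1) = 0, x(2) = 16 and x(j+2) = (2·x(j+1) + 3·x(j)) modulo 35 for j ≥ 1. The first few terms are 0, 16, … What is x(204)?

17

Computing terms: x(1) = 0; x(2) = 16; x(3) = 32; x(4) = 7; x(5) = 5; x(6) = 31; x(7) = 7; x(8) = 2; x(9) = 25; x(10) = 21; x(11) = 12; x(12) = 17; x(13) = 0; x(14) = 16.
The sequence repeats with period 12.
(204 - 1) mod 12 = 11, so x(204) = x(12) = 17.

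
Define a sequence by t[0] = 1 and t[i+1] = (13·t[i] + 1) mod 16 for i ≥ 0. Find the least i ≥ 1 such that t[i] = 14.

We have t[0] = 1,  t[1] = 14,  t[2] = 7,  t[3] = 12,  t[4] = 13,  t[5] = 10,  t[6] = 3,  t[7] = 8,  t[8] = 9,  t[9] = 6,  t[10] = 15,  t[11] = 4,  t[12] = 5,  t[13] = 2,  t[14] = 11,  t[15] = 0,  t[16] = 1.
Since t[16] = t[0] = 1, the sequence is periodic with period 16.
The value 14 first appears (with i ≥ 1) at t[1].

1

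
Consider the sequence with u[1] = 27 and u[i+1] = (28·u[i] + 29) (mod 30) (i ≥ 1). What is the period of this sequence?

12

We have u[1] = 27, u[2] = 5, u[3] = 19, u[4] = 21, u[5] = 17, u[6] = 25, u[7] = 9, u[8] = 11, u[9] = 7, u[10] = 15, u[11] = 29, u[12] = 1, u[13] = 27.
Since u[13] = u[1] = 27, the sequence is periodic with period 12.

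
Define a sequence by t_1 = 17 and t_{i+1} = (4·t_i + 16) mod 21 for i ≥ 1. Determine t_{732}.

16

Computing terms: t_1 = 17,  t_2 = 0,  t_3 = 16,  t_4 = 17.
Since t_4 = t_1 = 17, the sequence is periodic with period 3.
(732 - 1) mod 3 = 2, so t_{732} = t_3 = 16.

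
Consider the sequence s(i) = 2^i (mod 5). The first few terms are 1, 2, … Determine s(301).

Listing terms: s(0) = 1; s(1) = 2; s(2) = 4; s(3) = 3; s(4) = 1.
Since s(4) = s(0) = 1, the sequence is periodic with period 4.
(301 - 0) mod 4 = 1, so s(301) = s(1) = 2.

2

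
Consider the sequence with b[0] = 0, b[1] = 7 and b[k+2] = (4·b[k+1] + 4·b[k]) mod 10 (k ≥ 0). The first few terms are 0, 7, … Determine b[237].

0

Listing terms: b[0] = 0; b[1] = 7; b[2] = 8; b[3] = 0; b[4] = 2; b[5] = 8; b[6] = 0.
Since (b[5], b[6]) = (b[2], b[3]) = (8, 0) (two consecutive terms determine the rest), the sequence is eventually periodic: after a pre-period of length 2 it cycles with period 3.
For k ≥ 2, b[k] depends only on (k - 2) mod 3. (237 - 2) mod 3 = 1, so b[237] = b[3] = 0.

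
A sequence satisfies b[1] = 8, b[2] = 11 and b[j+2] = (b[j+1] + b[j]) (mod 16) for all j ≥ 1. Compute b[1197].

7

We have b[1] = 8,  b[2] = 11,  b[3] = 3,  b[4] = 14,  b[5] = 1,  b[6] = 15,  b[7] = 0,  b[8] = 15,  b[9] = 15,  b[10] = 14,  b[11] = 13,  b[12] = 11,  b[13] = 8,  b[14] = 3,  b[15] = 11,  b[16] = 14,  b[17] = 9,  b[18] = 7,  b[19] = 0,  b[20] = 7,  b[21] = 7,  b[22] = 14,  b[23] = 5,  b[24] = 3,  b[25] = 8,  b[26] = 11.
The sequence repeats with period 24.
(1197 - 1) mod 24 = 20, so b[1197] = b[21] = 7.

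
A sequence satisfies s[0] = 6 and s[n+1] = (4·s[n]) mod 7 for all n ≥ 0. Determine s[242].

Computing terms: s[0] = 6, s[1] = 3, s[2] = 5, s[3] = 6.
The sequence repeats with period 3.
So s[242] = s[0 + ((242-0) mod 3)] = s[2] = 5.

5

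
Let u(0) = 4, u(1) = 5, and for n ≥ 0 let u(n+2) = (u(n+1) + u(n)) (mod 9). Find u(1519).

7

We have u(0) = 4, u(1) = 5, u(2) = 0, u(3) = 5, u(4) = 5, u(5) = 1, u(6) = 6, u(7) = 7, u(8) = 4, u(9) = 2, u(10) = 6, u(11) = 8, u(12) = 5, u(13) = 4, u(14) = 0, u(15) = 4, u(16) = 4, u(17) = 8, u(18) = 3, u(19) = 2, u(20) = 5, u(21) = 7, u(22) = 3, u(23) = 1, u(24) = 4, u(25) = 5.
The sequence repeats with period 24.
So u(1519) = u(0 + ((1519-0) mod 24)) = u(7) = 7.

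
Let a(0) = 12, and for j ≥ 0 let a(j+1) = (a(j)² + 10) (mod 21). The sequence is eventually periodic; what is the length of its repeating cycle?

3

We have a(0) = 12, a(1) = 7, a(2) = 17, a(3) = 5, a(4) = 14, a(5) = 17.
Since a(5) = a(2) = 17, the sequence is eventually periodic: after a pre-period of length 2 it cycles with period 3.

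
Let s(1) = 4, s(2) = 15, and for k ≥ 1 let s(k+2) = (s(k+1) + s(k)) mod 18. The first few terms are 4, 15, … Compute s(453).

11

Computing terms: s(1) = 4,  s(2) = 15,  s(3) = 1,  s(4) = 16,  s(5) = 17,  s(6) = 15,  s(7) = 14,  s(8) = 11,  s(9) = 7,  s(10) = 0,  s(11) = 7,  s(12) = 7,  s(13) = 14,  s(14) = 3,  s(15) = 17,  s(16) = 2,  s(17) = 1,  s(18) = 3,  s(19) = 4,  s(20) = 7,  s(21) = 11,  s(22) = 0,  s(23) = 11,  s(24) = 11,  s(25) = 4,  s(26) = 15.
The sequence repeats with period 24.
So s(453) = s(1 + ((453-1) mod 24)) = s(21) = 11.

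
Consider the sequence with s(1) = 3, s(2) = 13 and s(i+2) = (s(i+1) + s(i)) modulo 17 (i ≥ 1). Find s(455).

s(1) = 3, s(2) = 13, s(3) = 16, s(4) = 12, s(5) = 11, s(6) = 6, s(7) = 0, s(8) = 6, s(9) = 6, s(10) = 12, s(11) = 1, s(12) = 13, s(13) = 14, s(14) = 10, s(15) = 7, s(16) = 0, s(17) = 7, s(18) = 7, s(19) = 14, s(20) = 4, s(21) = 1, s(22) = 5, s(23) = 6, s(24) = 11, s(25) = 0, s(26) = 11, s(27) = 11, s(28) = 5, s(29) = 16, s(30) = 4, s(31) = 3, s(32) = 7, s(33) = 10, s(34) = 0, s(35) = 10, s(36) = 10, s(37) = 3, s(38) = 13.
Since (s(37), s(38)) = (s(1), s(2)) = (3, 13) (two consecutive terms determine the rest), the sequence is periodic with period 36.
(455 - 1) mod 36 = 22, so s(455) = s(23) = 6.

6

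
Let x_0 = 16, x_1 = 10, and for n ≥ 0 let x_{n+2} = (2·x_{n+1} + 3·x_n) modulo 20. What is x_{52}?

16

Computing terms: x_0 = 16; x_1 = 10; x_2 = 8; x_3 = 6; x_4 = 16; x_5 = 10.
The sequence repeats with period 4.
(52 - 0) mod 4 = 0, so x_{52} = x_0 = 16.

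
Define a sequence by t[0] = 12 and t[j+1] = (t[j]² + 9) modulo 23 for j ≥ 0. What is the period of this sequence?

3

t[0] = 12; t[1] = 15; t[2] = 4; t[3] = 2; t[4] = 13; t[5] = 17; t[6] = 22; t[7] = 10; t[8] = 17.
Since t[8] = t[5] = 17, the sequence is eventually periodic: after a pre-period of length 5 it cycles with period 3.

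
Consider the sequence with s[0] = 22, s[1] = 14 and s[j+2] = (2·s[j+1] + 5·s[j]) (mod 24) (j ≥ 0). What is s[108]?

22

Listing terms: s[0] = 22,  s[1] = 14,  s[2] = 18,  s[3] = 10,  s[4] = 14,  s[5] = 6,  s[6] = 10,  s[7] = 2,  s[8] = 6,  s[9] = 22,  s[10] = 2,  s[11] = 18,  s[12] = 22,  s[13] = 14.
The sequence repeats with period 12.
(108 - 0) mod 12 = 0, so s[108] = s[0] = 22.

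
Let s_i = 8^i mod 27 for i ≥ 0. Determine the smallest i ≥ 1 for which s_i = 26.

Computing terms: s_0 = 1,  s_1 = 8,  s_2 = 10,  s_3 = 26,  s_4 = 19,  s_5 = 17,  s_6 = 1.
The sequence repeats with period 6.
The value 26 first appears (with i ≥ 1) at s_3.

3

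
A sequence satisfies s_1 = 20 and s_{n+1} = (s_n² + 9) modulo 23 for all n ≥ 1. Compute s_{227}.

17

Computing terms: s_1 = 20; s_2 = 18; s_3 = 11; s_4 = 15; s_5 = 4; s_6 = 2; s_7 = 13; s_8 = 17; s_9 = 22; s_{10} = 10; s_{11} = 17.
Since s_{11} = s_8 = 17, the sequence is eventually periodic: after a pre-period of length 7 it cycles with period 3.
For n ≥ 8, s_n depends only on (n - 8) mod 3. (227 - 8) mod 3 = 0, so s_{227} = s_8 = 17.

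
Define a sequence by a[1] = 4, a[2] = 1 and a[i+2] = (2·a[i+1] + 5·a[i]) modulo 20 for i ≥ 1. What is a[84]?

a[1] = 4; a[2] = 1; a[3] = 2; a[4] = 9; a[5] = 8; a[6] = 1; a[7] = 2.
Since (a[6], a[7]) = (a[2], a[3]) = (1, 2) (two consecutive terms determine the rest), the sequence is eventually periodic: after a pre-period of length 1 it cycles with period 4.
For i ≥ 2, a[i] depends only on (i - 2) mod 4. (84 - 2) mod 4 = 2, so a[84] = a[4] = 9.

9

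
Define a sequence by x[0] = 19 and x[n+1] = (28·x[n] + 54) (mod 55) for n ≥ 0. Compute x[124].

44

Computing terms: x[0] = 19, x[1] = 36, x[2] = 17, x[3] = 35, x[4] = 44, x[5] = 21, x[6] = 37, x[7] = 45, x[8] = 49, x[9] = 51, x[10] = 52, x[11] = 25, x[12] = 39, x[13] = 46, x[14] = 22, x[15] = 10, x[16] = 4, x[17] = 1, x[18] = 27, x[19] = 40, x[20] = 19.
Since x[20] = x[0] = 19, the sequence is periodic with period 20.
So x[124] = x[0 + ((124-0) mod 20)] = x[4] = 44.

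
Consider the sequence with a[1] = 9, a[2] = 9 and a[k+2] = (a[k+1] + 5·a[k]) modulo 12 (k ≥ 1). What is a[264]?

0

a[1] = 9,  a[2] = 9,  a[3] = 6,  a[4] = 3,  a[5] = 9,  a[6] = 0,  a[7] = 9,  a[8] = 9.
Since (a[7], a[8]) = (a[1], a[2]) = (9, 9) (two consecutive terms determine the rest), the sequence is periodic with period 6.
(264 - 1) mod 6 = 5, so a[264] = a[6] = 0.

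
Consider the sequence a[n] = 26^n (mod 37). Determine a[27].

1

Listing terms: a[1] = 26, a[2] = 10, a[3] = 1, a[4] = 26.
Since a[4] = a[1] = 26, the sequence is periodic with period 3.
(27 - 1) mod 3 = 2, so a[27] = a[3] = 1.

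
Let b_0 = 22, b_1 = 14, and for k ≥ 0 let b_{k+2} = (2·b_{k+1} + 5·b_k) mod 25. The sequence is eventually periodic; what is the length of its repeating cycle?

b_0 = 22; b_1 = 14; b_2 = 13; b_3 = 21; b_4 = 7; b_5 = 19; b_6 = 23; b_7 = 16; b_8 = 22; b_9 = 24; b_{10} = 8; b_{11} = 11; b_{12} = 12; b_{13} = 4; b_{14} = 18; b_{15} = 6; b_{16} = 2; b_{17} = 9; b_{18} = 3; b_{19} = 1; b_{20} = 17; b_{21} = 14; b_{22} = 13.
Since (b_{21}, b_{22}) = (b_1, b_2) = (14, 13) (two consecutive terms determine the rest), the sequence is eventually periodic: after a pre-period of length 1 it cycles with period 20.

20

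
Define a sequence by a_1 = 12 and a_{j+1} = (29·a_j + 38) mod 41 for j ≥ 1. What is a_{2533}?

28

a_1 = 12,  a_2 = 17,  a_3 = 39,  a_4 = 21,  a_5 = 32,  a_6 = 23,  a_7 = 8,  a_8 = 24,  a_9 = 37,  a_{10} = 4,  a_{11} = 31,  a_{12} = 35,  a_{13} = 28,  a_{14} = 30,  a_{15} = 6,  a_{16} = 7,  a_{17} = 36,  a_{18} = 16,  a_{19} = 10,  a_{20} = 0,  a_{21} = 38,  a_{22} = 33,  a_{23} = 11,  a_{24} = 29,  a_{25} = 18,  a_{26} = 27,  a_{27} = 1,  a_{28} = 26,  a_{29} = 13,  a_{30} = 5,  a_{31} = 19,  a_{32} = 15,  a_{33} = 22,  a_{34} = 20,  a_{35} = 3,  a_{36} = 2,  a_{37} = 14,  a_{38} = 34,  a_{39} = 40,  a_{40} = 9,  a_{41} = 12.
The sequence repeats with period 40.
So a_{2533} = a_{1 + ((2533-1) mod 40)} = a_{13} = 28.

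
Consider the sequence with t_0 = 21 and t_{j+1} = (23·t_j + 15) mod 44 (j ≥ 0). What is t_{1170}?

We have t_0 = 21,  t_1 = 14,  t_2 = 29,  t_3 = 22,  t_4 = 37,  t_5 = 30,  t_6 = 1,  t_7 = 38,  t_8 = 9,  t_9 = 2,  t_{10} = 17,  t_{11} = 10,  t_{12} = 25,  t_{13} = 18,  t_{14} = 33,  t_{15} = 26,  t_{16} = 41,  t_{17} = 34,  t_{18} = 5,  t_{19} = 42,  t_{20} = 13,  t_{21} = 6,  t_{22} = 21.
Since t_{22} = t_0 = 21, the sequence is periodic with period 22.
So t_{1170} = t_{0 + ((1170-0) mod 22)} = t_4 = 37.

37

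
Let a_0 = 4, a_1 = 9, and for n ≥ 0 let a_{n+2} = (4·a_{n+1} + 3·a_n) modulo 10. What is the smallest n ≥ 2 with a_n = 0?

a_0 = 4, a_1 = 9, a_2 = 8, a_3 = 9, a_4 = 0, a_5 = 7, a_6 = 8, a_7 = 3, a_8 = 6, a_9 = 3, a_{10} = 0, a_{11} = 9, a_{12} = 6, a_{13} = 1, a_{14} = 2, a_{15} = 1, a_{16} = 0, a_{17} = 3, a_{18} = 2, a_{19} = 7, a_{20} = 4, a_{21} = 7, a_{22} = 0, a_{23} = 1, a_{24} = 4, a_{25} = 9.
Since (a_{24}, a_{25}) = (a_0, a_1) = (4, 9) (two consecutive terms determine the rest), the sequence is periodic with period 24.
The value 0 first appears (with n ≥ 2) at a_4.

4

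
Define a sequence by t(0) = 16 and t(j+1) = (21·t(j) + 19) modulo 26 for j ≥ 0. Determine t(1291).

Listing terms: t(0) = 16, t(1) = 17, t(2) = 12, t(3) = 11, t(4) = 16.
The sequence repeats with period 4.
So t(1291) = t(0 + ((1291-0) mod 4)) = t(3) = 11.

11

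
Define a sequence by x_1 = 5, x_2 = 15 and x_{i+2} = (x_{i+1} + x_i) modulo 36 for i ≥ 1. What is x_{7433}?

Computing terms: x_1 = 5, x_2 = 15, x_3 = 20, x_4 = 35, x_5 = 19, x_6 = 18, x_7 = 1, x_8 = 19, x_9 = 20, x_{10} = 3, x_{11} = 23, x_{12} = 26, x_{13} = 13, x_{14} = 3, x_{15} = 16, x_{16} = 19, x_{17} = 35, x_{18} = 18, x_{19} = 17, x_{20} = 35, x_{21} = 16, x_{22} = 15, x_{23} = 31, x_{24} = 10, x_{25} = 5, x_{26} = 15.
The sequence repeats with period 24.
(7433 - 1) mod 24 = 16, so x_{7433} = x_{17} = 35.

35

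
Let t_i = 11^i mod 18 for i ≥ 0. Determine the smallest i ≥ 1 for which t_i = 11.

Computing terms: t_0 = 1, t_1 = 11, t_2 = 13, t_3 = 17, t_4 = 7, t_5 = 5, t_6 = 1.
The sequence repeats with period 6.
The value 11 first appears (with i ≥ 1) at t_1.

1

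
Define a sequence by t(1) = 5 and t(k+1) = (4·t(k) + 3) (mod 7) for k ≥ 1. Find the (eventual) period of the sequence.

3

t(1) = 5,  t(2) = 2,  t(3) = 4,  t(4) = 5.
The sequence repeats with period 3.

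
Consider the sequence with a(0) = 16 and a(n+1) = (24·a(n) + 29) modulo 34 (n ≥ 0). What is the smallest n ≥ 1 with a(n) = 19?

4

a(0) = 16; a(1) = 5; a(2) = 13; a(3) = 1; a(4) = 19; a(5) = 9; a(6) = 7; a(7) = 27; a(8) = 31; a(9) = 25; a(10) = 17; a(11) = 29; a(12) = 11; a(13) = 21; a(14) = 23; a(15) = 3; a(16) = 33; a(17) = 5.
Since a(17) = a(1) = 5, the sequence is eventually periodic: after a pre-period of length 1 it cycles with period 16.
The value 19 first appears (with n ≥ 1) at a(4).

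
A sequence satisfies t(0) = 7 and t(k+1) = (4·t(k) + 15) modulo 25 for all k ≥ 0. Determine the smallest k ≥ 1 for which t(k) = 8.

t(0) = 7; t(1) = 18; t(2) = 12; t(3) = 13; t(4) = 17; t(5) = 8; t(6) = 22; t(7) = 3; t(8) = 2; t(9) = 23; t(10) = 7.
Since t(10) = t(0) = 7, the sequence is periodic with period 10.
The value 8 first appears (with k ≥ 1) at t(5).

5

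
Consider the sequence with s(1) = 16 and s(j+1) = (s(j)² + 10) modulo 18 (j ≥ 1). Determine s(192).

s(1) = 16,  s(2) = 14,  s(3) = 8,  s(4) = 2,  s(5) = 14.
Since s(5) = s(2) = 14, the sequence is eventually periodic: after a pre-period of length 1 it cycles with period 3.
For j ≥ 2, s(j) depends only on (j - 2) mod 3. (192 - 2) mod 3 = 1, so s(192) = s(3) = 8.

8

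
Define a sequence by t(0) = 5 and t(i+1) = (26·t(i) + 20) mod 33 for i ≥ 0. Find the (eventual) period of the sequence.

Computing terms: t(0) = 5, t(1) = 18, t(2) = 26, t(3) = 3, t(4) = 32, t(5) = 27, t(6) = 29, t(7) = 15, t(8) = 14, t(9) = 21, t(10) = 5.
The sequence repeats with period 10.

10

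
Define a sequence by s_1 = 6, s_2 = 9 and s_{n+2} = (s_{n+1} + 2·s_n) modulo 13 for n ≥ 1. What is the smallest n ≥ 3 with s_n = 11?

10

We have s_1 = 6; s_2 = 9; s_3 = 8; s_4 = 0; s_5 = 3; s_6 = 3; s_7 = 9; s_8 = 2; s_9 = 7; s_{10} = 11; s_{11} = 12; s_{12} = 8; s_{13} = 6; s_{14} = 9.
The sequence repeats with period 12.
The value 11 first appears (with n ≥ 3) at s_{10}.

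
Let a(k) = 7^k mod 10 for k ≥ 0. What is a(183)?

3

a(0) = 1; a(1) = 7; a(2) = 9; a(3) = 3; a(4) = 1.
The sequence repeats with period 4.
(183 - 0) mod 4 = 3, so a(183) = a(3) = 3.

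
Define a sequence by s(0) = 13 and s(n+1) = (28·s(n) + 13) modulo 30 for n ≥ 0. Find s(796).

We have s(0) = 13; s(1) = 17; s(2) = 9; s(3) = 25; s(4) = 23; s(5) = 27; s(6) = 19; s(7) = 5; s(8) = 3; s(9) = 7; s(10) = 29; s(11) = 15; s(12) = 13.
The sequence repeats with period 12.
(796 - 0) mod 12 = 4, so s(796) = s(4) = 23.

23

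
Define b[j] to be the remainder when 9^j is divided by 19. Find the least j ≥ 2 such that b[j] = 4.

b[1] = 9; b[2] = 5; b[3] = 7; b[4] = 6; b[5] = 16; b[6] = 11; b[7] = 4; b[8] = 17; b[9] = 1; b[10] = 9.
Since b[10] = b[1] = 9, the sequence is periodic with period 9.
The value 4 first appears (with j ≥ 2) at b[7].

7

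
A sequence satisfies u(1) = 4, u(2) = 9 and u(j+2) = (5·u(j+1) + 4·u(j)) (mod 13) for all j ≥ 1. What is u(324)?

1

Computing terms: u(1) = 4,  u(2) = 9,  u(3) = 9,  u(4) = 3,  u(5) = 12,  u(6) = 7,  u(7) = 5,  u(8) = 1,  u(9) = 12,  u(10) = 12,  u(11) = 4,  u(12) = 3,  u(13) = 5,  u(14) = 11,  u(15) = 10,  u(16) = 3,  u(17) = 3,  u(18) = 1,  u(19) = 4,  u(20) = 11,  u(21) = 6,  u(22) = 9,  u(23) = 4,  u(24) = 4,  u(25) = 10,  u(26) = 1,  u(27) = 6,  u(28) = 8,  u(29) = 12,  u(30) = 1,  u(31) = 1,  u(32) = 9,  u(33) = 10,  u(34) = 8,  u(35) = 2,  u(36) = 3,  u(37) = 10,  u(38) = 10,  u(39) = 12,  u(40) = 9,  u(41) = 2,  u(42) = 7,  u(43) = 4,  u(44) = 9.
Since (u(43), u(44)) = (u(1), u(2)) = (4, 9) (two consecutive terms determine the rest), the sequence is periodic with period 42.
(324 - 1) mod 42 = 29, so u(324) = u(30) = 1.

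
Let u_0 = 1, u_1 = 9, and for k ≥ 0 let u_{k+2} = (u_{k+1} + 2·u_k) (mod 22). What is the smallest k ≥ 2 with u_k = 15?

8

Listing terms: u_0 = 1,  u_1 = 9,  u_2 = 11,  u_3 = 7,  u_4 = 7,  u_5 = 21,  u_6 = 13,  u_7 = 11,  u_8 = 15,  u_9 = 15,  u_{10} = 1,  u_{11} = 9.
The sequence repeats with period 10.
The value 15 first appears (with k ≥ 2) at u_8.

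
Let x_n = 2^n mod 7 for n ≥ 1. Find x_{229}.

2

Listing terms: x_1 = 2,  x_2 = 4,  x_3 = 1,  x_4 = 2.
The sequence repeats with period 3.
So x_{229} = x_{1 + ((229-1) mod 3)} = x_1 = 2.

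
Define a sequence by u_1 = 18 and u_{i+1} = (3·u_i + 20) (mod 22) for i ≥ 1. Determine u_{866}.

Computing terms: u_1 = 18,  u_2 = 8,  u_3 = 0,  u_4 = 20,  u_5 = 14,  u_6 = 18.
The sequence repeats with period 5.
So u_{866} = u_{1 + ((866-1) mod 5)} = u_1 = 18.

18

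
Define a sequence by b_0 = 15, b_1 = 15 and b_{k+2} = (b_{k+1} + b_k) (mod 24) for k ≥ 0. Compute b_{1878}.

3

b_0 = 15, b_1 = 15, b_2 = 6, b_3 = 21, b_4 = 3, b_5 = 0, b_6 = 3, b_7 = 3, b_8 = 6, b_9 = 9, b_{10} = 15, b_{11} = 0, b_{12} = 15, b_{13} = 15.
Since (b_{12}, b_{13}) = (b_0, b_1) = (15, 15) (two consecutive terms determine the rest), the sequence is periodic with period 12.
So b_{1878} = b_{0 + ((1878-0) mod 12)} = b_6 = 3.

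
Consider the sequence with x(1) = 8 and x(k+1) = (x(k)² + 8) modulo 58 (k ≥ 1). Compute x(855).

2

Listing terms: x(1) = 8,  x(2) = 14,  x(3) = 30,  x(4) = 38,  x(5) = 2,  x(6) = 12,  x(7) = 36,  x(8) = 28,  x(9) = 38.
Since x(9) = x(4) = 38, the sequence is eventually periodic: after a pre-period of length 3 it cycles with period 5.
For k ≥ 4, x(k) depends only on (k - 4) mod 5. (855 - 4) mod 5 = 1, so x(855) = x(5) = 2.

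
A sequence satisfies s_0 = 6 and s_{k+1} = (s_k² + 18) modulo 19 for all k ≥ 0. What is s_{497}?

Computing terms: s_0 = 6, s_1 = 16, s_2 = 8, s_3 = 6.
Since s_3 = s_0 = 6, the sequence is periodic with period 3.
(497 - 0) mod 3 = 2, so s_{497} = s_2 = 8.

8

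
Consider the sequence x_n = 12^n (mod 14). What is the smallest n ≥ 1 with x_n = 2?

We have x_0 = 1, x_1 = 12, x_2 = 4, x_3 = 6, x_4 = 2, x_5 = 10, x_6 = 8, x_7 = 12.
Since x_7 = x_1 = 12, the sequence is eventually periodic: after a pre-period of length 1 it cycles with period 6.
The value 2 first appears (with n ≥ 1) at x_4.

4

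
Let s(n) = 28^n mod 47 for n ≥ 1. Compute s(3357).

42

s(1) = 28, s(2) = 32, s(3) = 3, s(4) = 37, s(5) = 2, s(6) = 9, s(7) = 17, s(8) = 6, s(9) = 27, s(10) = 4, s(11) = 18, s(12) = 34, s(13) = 12, s(14) = 7, s(15) = 8, s(16) = 36, s(17) = 21, s(18) = 24, s(19) = 14, s(20) = 16, s(21) = 25, s(22) = 42, s(23) = 1, s(24) = 28.
Since s(24) = s(1) = 28, the sequence is periodic with period 23.
(3357 - 1) mod 23 = 21, so s(3357) = s(22) = 42.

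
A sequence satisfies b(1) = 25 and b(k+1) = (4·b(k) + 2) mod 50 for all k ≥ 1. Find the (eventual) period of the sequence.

10

Computing terms: b(1) = 25,  b(2) = 2,  b(3) = 10,  b(4) = 42,  b(5) = 20,  b(6) = 32,  b(7) = 30,  b(8) = 22,  b(9) = 40,  b(10) = 12,  b(11) = 0,  b(12) = 2.
Since b(12) = b(2) = 2, the sequence is eventually periodic: after a pre-period of length 1 it cycles with period 10.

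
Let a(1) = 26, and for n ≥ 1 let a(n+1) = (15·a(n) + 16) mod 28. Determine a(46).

18

Computing terms: a(1) = 26; a(2) = 14; a(3) = 2; a(4) = 18; a(5) = 6; a(6) = 22; a(7) = 10; a(8) = 26.
The sequence repeats with period 7.
So a(46) = a(1 + ((46-1) mod 7)) = a(4) = 18.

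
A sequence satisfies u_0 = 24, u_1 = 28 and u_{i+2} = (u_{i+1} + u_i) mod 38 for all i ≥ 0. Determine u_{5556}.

12

u_0 = 24; u_1 = 28; u_2 = 14; u_3 = 4; u_4 = 18; u_5 = 22; u_6 = 2; u_7 = 24; u_8 = 26; u_9 = 12; u_{10} = 0; u_{11} = 12; u_{12} = 12; u_{13} = 24; u_{14} = 36; u_{15} = 22; u_{16} = 20; u_{17} = 4; u_{18} = 24; u_{19} = 28.
The sequence repeats with period 18.
So u_{5556} = u_{0 + ((5556-0) mod 18)} = u_{12} = 12.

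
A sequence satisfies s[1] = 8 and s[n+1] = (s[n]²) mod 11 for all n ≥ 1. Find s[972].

Listing terms: s[1] = 8; s[2] = 9; s[3] = 4; s[4] = 5; s[5] = 3; s[6] = 9.
Since s[6] = s[2] = 9, the sequence is eventually periodic: after a pre-period of length 1 it cycles with period 4.
For n ≥ 2, s[n] depends only on (n - 2) mod 4. (972 - 2) mod 4 = 2, so s[972] = s[4] = 5.

5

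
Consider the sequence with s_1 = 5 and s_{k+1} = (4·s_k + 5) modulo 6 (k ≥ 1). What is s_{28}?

Computing terms: s_1 = 5, s_2 = 1, s_3 = 3, s_4 = 5.
The sequence repeats with period 3.
(28 - 1) mod 3 = 0, so s_{28} = s_1 = 5.

5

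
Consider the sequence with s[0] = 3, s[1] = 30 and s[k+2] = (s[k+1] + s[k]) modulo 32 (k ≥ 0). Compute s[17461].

30

s[0] = 3, s[1] = 30, s[2] = 1, s[3] = 31, s[4] = 0, s[5] = 31, s[6] = 31, s[7] = 30, s[8] = 29, s[9] = 27, s[10] = 24, s[11] = 19, s[12] = 11, s[13] = 30, s[14] = 9, s[15] = 7, s[16] = 16, s[17] = 23, s[18] = 7, s[19] = 30, s[20] = 5, s[21] = 3, s[22] = 8, s[23] = 11, s[24] = 19, s[25] = 30, s[26] = 17, s[27] = 15, s[28] = 0, s[29] = 15, s[30] = 15, s[31] = 30, s[32] = 13, s[33] = 11, s[34] = 24, s[35] = 3, s[36] = 27, s[37] = 30, s[38] = 25, s[39] = 23, s[40] = 16, s[41] = 7, s[42] = 23, s[43] = 30, s[44] = 21, s[45] = 19, s[46] = 8, s[47] = 27, s[48] = 3, s[49] = 30.
The sequence repeats with period 48.
So s[17461] = s[0 + ((17461-0) mod 48)] = s[37] = 30.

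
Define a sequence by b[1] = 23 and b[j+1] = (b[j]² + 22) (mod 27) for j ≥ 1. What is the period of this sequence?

b[1] = 23; b[2] = 11; b[3] = 8; b[4] = 5; b[5] = 20; b[6] = 17; b[7] = 14; b[8] = 2; b[9] = 26; b[10] = 23.
The sequence repeats with period 9.

9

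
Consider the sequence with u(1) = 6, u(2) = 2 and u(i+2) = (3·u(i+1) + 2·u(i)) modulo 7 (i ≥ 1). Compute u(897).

5

u(1) = 6, u(2) = 2, u(3) = 4, u(4) = 2, u(5) = 0, u(6) = 4, u(7) = 5, u(8) = 2, u(9) = 2, u(10) = 3, u(11) = 6, u(12) = 3, u(13) = 0, u(14) = 6, u(15) = 4, u(16) = 3, u(17) = 3, u(18) = 1, u(19) = 2, u(20) = 1, u(21) = 0, u(22) = 2, u(23) = 6, u(24) = 1, u(25) = 1, u(26) = 5, u(27) = 3, u(28) = 5, u(29) = 0, u(30) = 3, u(31) = 2, u(32) = 5, u(33) = 5, u(34) = 4, u(35) = 1, u(36) = 4, u(37) = 0, u(38) = 1, u(39) = 3, u(40) = 4, u(41) = 4, u(42) = 6, u(43) = 5, u(44) = 6, u(45) = 0, u(46) = 5, u(47) = 1, u(48) = 6, u(49) = 6, u(50) = 2.
The sequence repeats with period 48.
(897 - 1) mod 48 = 32, so u(897) = u(33) = 5.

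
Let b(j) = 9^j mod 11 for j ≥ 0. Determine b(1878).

3

b(0) = 1; b(1) = 9; b(2) = 4; b(3) = 3; b(4) = 5; b(5) = 1.
Since b(5) = b(0) = 1, the sequence is periodic with period 5.
So b(1878) = b(0 + ((1878-0) mod 5)) = b(3) = 3.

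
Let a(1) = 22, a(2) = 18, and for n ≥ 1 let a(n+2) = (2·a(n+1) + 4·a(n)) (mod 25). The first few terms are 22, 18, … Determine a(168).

a(1) = 22,  a(2) = 18,  a(3) = 24,  a(4) = 20,  a(5) = 11,  a(6) = 2,  a(7) = 23,  a(8) = 4,  a(9) = 0,  a(10) = 16,  a(11) = 7,  a(12) = 3,  a(13) = 9,  a(14) = 5,  a(15) = 21,  a(16) = 12,  a(17) = 8,  a(18) = 14,  a(19) = 10,  a(20) = 1,  a(21) = 17,  a(22) = 13,  a(23) = 19,  a(24) = 15,  a(25) = 6,  a(26) = 22,  a(27) = 18.
Since (a(26), a(27)) = (a(1), a(2)) = (22, 18) (two consecutive terms determine the rest), the sequence is periodic with period 25.
(168 - 1) mod 25 = 17, so a(168) = a(18) = 14.

14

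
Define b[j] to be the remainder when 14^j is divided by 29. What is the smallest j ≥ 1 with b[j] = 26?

23

b[0] = 1, b[1] = 14, b[2] = 22, b[3] = 18, b[4] = 20, b[5] = 19, b[6] = 5, b[7] = 12, b[8] = 23, b[9] = 3, b[10] = 13, b[11] = 8, b[12] = 25, b[13] = 2, b[14] = 28, b[15] = 15, b[16] = 7, b[17] = 11, b[18] = 9, b[19] = 10, b[20] = 24, b[21] = 17, b[22] = 6, b[23] = 26, b[24] = 16, b[25] = 21, b[26] = 4, b[27] = 27, b[28] = 1.
The sequence repeats with period 28.
The value 26 first appears (with j ≥ 1) at b[23].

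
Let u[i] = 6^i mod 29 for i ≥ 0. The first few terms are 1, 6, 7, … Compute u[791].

We have u[0] = 1,  u[1] = 6,  u[2] = 7,  u[3] = 13,  u[4] = 20,  u[5] = 4,  u[6] = 24,  u[7] = 28,  u[8] = 23,  u[9] = 22,  u[10] = 16,  u[11] = 9,  u[12] = 25,  u[13] = 5,  u[14] = 1.
The sequence repeats with period 14.
So u[791] = u[0 + ((791-0) mod 14)] = u[7] = 28.

28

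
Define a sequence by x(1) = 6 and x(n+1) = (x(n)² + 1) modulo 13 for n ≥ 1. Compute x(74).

x(1) = 6, x(2) = 11, x(3) = 5, x(4) = 0, x(5) = 1, x(6) = 2, x(7) = 5.
Since x(7) = x(3) = 5, the sequence is eventually periodic: after a pre-period of length 2 it cycles with period 4.
For n ≥ 3, x(n) depends only on (n - 3) mod 4. (74 - 3) mod 4 = 3, so x(74) = x(6) = 2.

2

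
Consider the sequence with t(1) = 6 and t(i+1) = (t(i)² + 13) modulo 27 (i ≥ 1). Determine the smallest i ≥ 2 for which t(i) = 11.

We have t(1) = 6,  t(2) = 22,  t(3) = 11,  t(4) = 26,  t(5) = 14,  t(6) = 20,  t(7) = 8,  t(8) = 23,  t(9) = 2,  t(10) = 17,  t(11) = 5,  t(12) = 11.
Since t(12) = t(3) = 11, the sequence is eventually periodic: after a pre-period of length 2 it cycles with period 9.
The value 11 first appears (with i ≥ 2) at t(3).

3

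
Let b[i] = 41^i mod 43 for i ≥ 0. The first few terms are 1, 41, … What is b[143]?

35

Computing terms: b[0] = 1,  b[1] = 41,  b[2] = 4,  b[3] = 35,  b[4] = 16,  b[5] = 11,  b[6] = 21,  b[7] = 1.
Since b[7] = b[0] = 1, the sequence is periodic with period 7.
So b[143] = b[0 + ((143-0) mod 7)] = b[3] = 35.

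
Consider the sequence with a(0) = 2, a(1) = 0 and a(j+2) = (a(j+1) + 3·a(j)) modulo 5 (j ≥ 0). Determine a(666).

Listing terms: a(0) = 2, a(1) = 0, a(2) = 1, a(3) = 1, a(4) = 4, a(5) = 2, a(6) = 4, a(7) = 0, a(8) = 2, a(9) = 2, a(10) = 3, a(11) = 4, a(12) = 3, a(13) = 0, a(14) = 4, a(15) = 4, a(16) = 1, a(17) = 3, a(18) = 1, a(19) = 0, a(20) = 3, a(21) = 3, a(22) = 2, a(23) = 1, a(24) = 2, a(25) = 0.
The sequence repeats with period 24.
So a(666) = a(0 + ((666-0) mod 24)) = a(18) = 1.

1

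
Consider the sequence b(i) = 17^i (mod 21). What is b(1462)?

4

We have b(1) = 17,  b(2) = 16,  b(3) = 20,  b(4) = 4,  b(5) = 5,  b(6) = 1,  b(7) = 17.
The sequence repeats with period 6.
So b(1462) = b(1 + ((1462-1) mod 6)) = b(4) = 4.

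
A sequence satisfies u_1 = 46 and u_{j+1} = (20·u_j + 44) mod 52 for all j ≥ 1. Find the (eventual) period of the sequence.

Computing terms: u_1 = 46,  u_2 = 28,  u_3 = 32,  u_4 = 8,  u_5 = 48,  u_6 = 16,  u_7 = 0,  u_8 = 44,  u_9 = 40,  u_{10} = 12,  u_{11} = 24,  u_{12} = 4,  u_{13} = 20,  u_{14} = 28.
Since u_{14} = u_2 = 28, the sequence is eventually periodic: after a pre-period of length 1 it cycles with period 12.

12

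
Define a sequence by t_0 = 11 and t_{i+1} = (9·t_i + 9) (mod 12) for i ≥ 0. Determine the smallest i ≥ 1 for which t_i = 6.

3

Computing terms: t_0 = 11, t_1 = 0, t_2 = 9, t_3 = 6, t_4 = 3, t_5 = 0.
Since t_5 = t_1 = 0, the sequence is eventually periodic: after a pre-period of length 1 it cycles with period 4.
The value 6 first appears (with i ≥ 1) at t_3.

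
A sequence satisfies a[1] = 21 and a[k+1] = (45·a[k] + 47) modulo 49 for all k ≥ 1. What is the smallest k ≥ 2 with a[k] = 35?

We have a[1] = 21; a[2] = 12; a[3] = 48; a[4] = 2; a[5] = 39; a[6] = 38; a[7] = 42; a[8] = 26; a[9] = 41; a[10] = 30; a[11] = 25; a[12] = 45; a[13] = 14; a[14] = 40; a[15] = 34; a[16] = 9; a[17] = 11; a[18] = 3; a[19] = 35; a[20] = 5; a[21] = 27; a[22] = 37; a[23] = 46; a[24] = 10; a[25] = 7; a[26] = 19; a[27] = 20; a[28] = 16; a[29] = 32; a[30] = 17; a[31] = 28; a[32] = 33; a[33] = 13; a[34] = 44; a[35] = 18; a[36] = 24; a[37] = 0; a[38] = 47; a[39] = 6; a[40] = 23; a[41] = 4; a[42] = 31; a[43] = 21.
Since a[43] = a[1] = 21, the sequence is periodic with period 42.
The value 35 first appears (with k ≥ 2) at a[19].

19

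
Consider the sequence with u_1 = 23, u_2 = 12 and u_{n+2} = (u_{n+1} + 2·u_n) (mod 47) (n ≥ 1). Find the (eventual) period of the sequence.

46

Computing terms: u_1 = 23,  u_2 = 12,  u_3 = 11,  u_4 = 35,  u_5 = 10,  u_6 = 33,  u_7 = 6,  u_8 = 25,  u_9 = 37,  u_{10} = 40,  u_{11} = 20,  u_{12} = 6,  u_{13} = 46,  u_{14} = 11,  u_{15} = 9,  u_{16} = 31,  u_{17} = 2,  u_{18} = 17,  u_{19} = 21,  u_{20} = 8,  u_{21} = 3,  u_{22} = 19,  u_{23} = 25,  u_{24} = 16,  u_{25} = 19,  u_{26} = 4,  u_{27} = 42,  u_{28} = 3,  u_{29} = 40,  u_{30} = 46,  u_{31} = 32,  u_{32} = 30,  u_{33} = 0,  u_{34} = 13,  u_{35} = 13,  u_{36} = 39,  u_{37} = 18,  u_{38} = 2,  u_{39} = 38,  u_{40} = 42,  u_{41} = 24,  u_{42} = 14,  u_{43} = 15,  u_{44} = 43,  u_{45} = 26,  u_{46} = 18,  u_{47} = 23,  u_{48} = 12.
Since (u_{47}, u_{48}) = (u_1, u_2) = (23, 12) (two consecutive terms determine the rest), the sequence is periodic with period 46.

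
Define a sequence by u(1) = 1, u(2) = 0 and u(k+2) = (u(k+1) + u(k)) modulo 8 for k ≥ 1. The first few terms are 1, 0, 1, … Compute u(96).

7

We have u(1) = 1,  u(2) = 0,  u(3) = 1,  u(4) = 1,  u(5) = 2,  u(6) = 3,  u(7) = 5,  u(8) = 0,  u(9) = 5,  u(10) = 5,  u(11) = 2,  u(12) = 7,  u(13) = 1,  u(14) = 0.
The sequence repeats with period 12.
So u(96) = u(1 + ((96-1) mod 12)) = u(12) = 7.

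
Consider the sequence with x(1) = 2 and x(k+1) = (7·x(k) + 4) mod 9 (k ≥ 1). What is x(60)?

7

x(1) = 2, x(2) = 0, x(3) = 4, x(4) = 5, x(5) = 3, x(6) = 7, x(7) = 8, x(8) = 6, x(9) = 1, x(10) = 2.
The sequence repeats with period 9.
(60 - 1) mod 9 = 5, so x(60) = x(6) = 7.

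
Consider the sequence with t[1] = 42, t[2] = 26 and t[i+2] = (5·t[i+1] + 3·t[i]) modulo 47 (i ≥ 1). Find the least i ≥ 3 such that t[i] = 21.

Computing terms: t[1] = 42,  t[2] = 26,  t[3] = 21,  t[4] = 42,  t[5] = 38,  t[6] = 34,  t[7] = 2,  t[8] = 18,  t[9] = 2,  t[10] = 17,  t[11] = 44,  t[12] = 36,  t[13] = 30,  t[14] = 23,  t[15] = 17,  t[16] = 13,  t[17] = 22,  t[18] = 8,  t[19] = 12,  t[20] = 37,  t[21] = 33,  t[22] = 41,  t[23] = 22,  t[24] = 45,  t[25] = 9,  t[26] = 39,  t[27] = 34,  t[28] = 5,  t[29] = 33,  t[30] = 39,  t[31] = 12,  t[32] = 36,  t[33] = 28,  t[34] = 13,  t[35] = 8,  t[36] = 32,  t[37] = 43,  t[38] = 29,  t[39] = 39,  t[40] = 0,  t[41] = 23,  t[42] = 21,  t[43] = 33,  t[44] = 40,  t[45] = 17,  t[46] = 17,  t[47] = 42,  t[48] = 26.
Since (t[47], t[48]) = (t[1], t[2]) = (42, 26) (two consecutive terms determine the rest), the sequence is periodic with period 46.
The value 21 first appears (with i ≥ 3) at t[3].

3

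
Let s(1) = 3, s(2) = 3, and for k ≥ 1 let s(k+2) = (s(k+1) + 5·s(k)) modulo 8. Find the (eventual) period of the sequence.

Listing terms: s(1) = 3, s(2) = 3, s(3) = 2, s(4) = 1, s(5) = 3, s(6) = 0, s(7) = 7, s(8) = 7, s(9) = 2, s(10) = 5, s(11) = 7, s(12) = 0, s(13) = 3, s(14) = 3.
The sequence repeats with period 12.

12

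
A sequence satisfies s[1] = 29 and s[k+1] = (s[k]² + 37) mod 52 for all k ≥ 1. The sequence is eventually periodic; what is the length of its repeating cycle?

Listing terms: s[1] = 29,  s[2] = 46,  s[3] = 21,  s[4] = 10,  s[5] = 33,  s[6] = 34,  s[7] = 49,  s[8] = 46.
Since s[8] = s[2] = 46, the sequence is eventually periodic: after a pre-period of length 1 it cycles with period 6.

6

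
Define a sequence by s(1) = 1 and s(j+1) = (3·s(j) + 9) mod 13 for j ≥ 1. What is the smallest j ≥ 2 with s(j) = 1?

Computing terms: s(1) = 1, s(2) = 12, s(3) = 6, s(4) = 1.
Since s(4) = s(1) = 1, the sequence is periodic with period 3.
The value 1 next appears (with j ≥ 2) at s(4).

4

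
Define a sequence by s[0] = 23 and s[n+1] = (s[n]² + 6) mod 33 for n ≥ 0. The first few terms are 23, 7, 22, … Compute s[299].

31

Computing terms: s[0] = 23,  s[1] = 7,  s[2] = 22,  s[3] = 28,  s[4] = 31,  s[5] = 10,  s[6] = 7.
Since s[6] = s[1] = 7, the sequence is eventually periodic: after a pre-period of length 1 it cycles with period 5.
For n ≥ 1, s[n] depends only on (n - 1) mod 5. (299 - 1) mod 5 = 3, so s[299] = s[4] = 31.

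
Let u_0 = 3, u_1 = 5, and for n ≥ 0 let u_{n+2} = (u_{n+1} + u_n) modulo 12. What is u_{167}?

u_0 = 3,  u_1 = 5,  u_2 = 8,  u_3 = 1,  u_4 = 9,  u_5 = 10,  u_6 = 7,  u_7 = 5,  u_8 = 0,  u_9 = 5,  u_{10} = 5,  u_{11} = 10,  u_{12} = 3,  u_{13} = 1,  u_{14} = 4,  u_{15} = 5,  u_{16} = 9,  u_{17} = 2,  u_{18} = 11,  u_{19} = 1,  u_{20} = 0,  u_{21} = 1,  u_{22} = 1,  u_{23} = 2,  u_{24} = 3,  u_{25} = 5.
Since (u_{24}, u_{25}) = (u_0, u_1) = (3, 5) (two consecutive terms determine the rest), the sequence is periodic with period 24.
So u_{167} = u_{0 + ((167-0) mod 24)} = u_{23} = 2.

2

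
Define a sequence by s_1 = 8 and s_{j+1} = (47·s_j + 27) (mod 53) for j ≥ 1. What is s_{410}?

2

We have s_1 = 8; s_2 = 32; s_3 = 47; s_4 = 10; s_5 = 20; s_6 = 13; s_7 = 2; s_8 = 15; s_9 = 43; s_{10} = 34; s_{11} = 35; s_{12} = 29; s_{13} = 12; s_{14} = 8.
The sequence repeats with period 13.
So s_{410} = s_{1 + ((410-1) mod 13)} = s_7 = 2.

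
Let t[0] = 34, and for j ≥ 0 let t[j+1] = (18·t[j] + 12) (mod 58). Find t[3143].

40

We have t[0] = 34; t[1] = 44; t[2] = 50; t[3] = 42; t[4] = 14; t[5] = 32; t[6] = 8; t[7] = 40; t[8] = 36; t[9] = 22; t[10] = 2; t[11] = 48; t[12] = 6; t[13] = 4; t[14] = 26; t[15] = 16; t[16] = 10; t[17] = 18; t[18] = 46; t[19] = 28; t[20] = 52; t[21] = 20; t[22] = 24; t[23] = 38; t[24] = 0; t[25] = 12; t[26] = 54; t[27] = 56; t[28] = 34.
Since t[28] = t[0] = 34, the sequence is periodic with period 28.
(3143 - 0) mod 28 = 7, so t[3143] = t[7] = 40.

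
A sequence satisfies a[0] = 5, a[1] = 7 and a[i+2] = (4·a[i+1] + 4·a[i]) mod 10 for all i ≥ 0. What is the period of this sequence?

Computing terms: a[0] = 5; a[1] = 7; a[2] = 8; a[3] = 0; a[4] = 2; a[5] = 8; a[6] = 0.
Since (a[5], a[6]) = (a[2], a[3]) = (8, 0) (two consecutive terms determine the rest), the sequence is eventually periodic: after a pre-period of length 2 it cycles with period 3.

3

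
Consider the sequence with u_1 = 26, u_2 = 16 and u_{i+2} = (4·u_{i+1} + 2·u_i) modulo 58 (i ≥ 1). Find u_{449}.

26

Computing terms: u_1 = 26; u_2 = 16; u_3 = 0; u_4 = 32; u_5 = 12; u_6 = 54; u_7 = 8; u_8 = 24; u_9 = 54; u_{10} = 32; u_{11} = 4; u_{12} = 22; u_{13} = 38; u_{14} = 22; u_{15} = 48; u_{16} = 4; u_{17} = 54; u_{18} = 50; u_{19} = 18; u_{20} = 56; u_{21} = 28; u_{22} = 50; u_{23} = 24; u_{24} = 22; u_{25} = 20; u_{26} = 8; u_{27} = 14; u_{28} = 14; u_{29} = 26; u_{30} = 16.
Since (u_{29}, u_{30}) = (u_1, u_2) = (26, 16) (two consecutive terms determine the rest), the sequence is periodic with period 28.
(449 - 1) mod 28 = 0, so u_{449} = u_1 = 26.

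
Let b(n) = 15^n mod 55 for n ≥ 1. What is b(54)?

25

b(1) = 15; b(2) = 5; b(3) = 20; b(4) = 25; b(5) = 45; b(6) = 15.
Since b(6) = b(1) = 15, the sequence is periodic with period 5.
So b(54) = b(1 + ((54-1) mod 5)) = b(4) = 25.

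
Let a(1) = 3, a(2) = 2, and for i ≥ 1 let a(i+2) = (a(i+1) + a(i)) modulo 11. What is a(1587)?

Listing terms: a(1) = 3,  a(2) = 2,  a(3) = 5,  a(4) = 7,  a(5) = 1,  a(6) = 8,  a(7) = 9,  a(8) = 6,  a(9) = 4,  a(10) = 10,  a(11) = 3,  a(12) = 2.
The sequence repeats with period 10.
(1587 - 1) mod 10 = 6, so a(1587) = a(7) = 9.

9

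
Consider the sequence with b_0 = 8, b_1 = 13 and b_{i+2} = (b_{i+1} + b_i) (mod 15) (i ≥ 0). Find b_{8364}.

We have b_0 = 8, b_1 = 13, b_2 = 6, b_3 = 4, b_4 = 10, b_5 = 14, b_6 = 9, b_7 = 8, b_8 = 2, b_9 = 10, b_{10} = 12, b_{11} = 7, b_{12} = 4, b_{13} = 11, b_{14} = 0, b_{15} = 11, b_{16} = 11, b_{17} = 7, b_{18} = 3, b_{19} = 10, b_{20} = 13, b_{21} = 8, b_{22} = 6, b_{23} = 14, b_{24} = 5, b_{25} = 4, b_{26} = 9, b_{27} = 13, b_{28} = 7, b_{29} = 5, b_{30} = 12, b_{31} = 2, b_{32} = 14, b_{33} = 1, b_{34} = 0, b_{35} = 1, b_{36} = 1, b_{37} = 2, b_{38} = 3, b_{39} = 5, b_{40} = 8, b_{41} = 13.
Since (b_{40}, b_{41}) = (b_0, b_1) = (8, 13) (two consecutive terms determine the rest), the sequence is periodic with period 40.
(8364 - 0) mod 40 = 4, so b_{8364} = b_4 = 10.

10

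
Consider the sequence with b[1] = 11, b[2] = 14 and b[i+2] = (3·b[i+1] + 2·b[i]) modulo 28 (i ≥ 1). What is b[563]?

16

Computing terms: b[1] = 11; b[2] = 14; b[3] = 8; b[4] = 24; b[5] = 4; b[6] = 4; b[7] = 20; b[8] = 12; b[9] = 20; b[10] = 0; b[11] = 12; b[12] = 8; b[13] = 20; b[14] = 20; b[15] = 16; b[16] = 4; b[17] = 16; b[18] = 0; b[19] = 4; b[20] = 12; b[21] = 16; b[22] = 16; b[23] = 24; b[24] = 20; b[25] = 24; b[26] = 0; b[27] = 20; b[28] = 4; b[29] = 24; b[30] = 24; b[31] = 8; b[32] = 16; b[33] = 8; b[34] = 0; b[35] = 16; b[36] = 20; b[37] = 8; b[38] = 8; b[39] = 12; b[40] = 24; b[41] = 12; b[42] = 0; b[43] = 24; b[44] = 16; b[45] = 12; b[46] = 12; b[47] = 4; b[48] = 8; b[49] = 4; b[50] = 0; b[51] = 8; b[52] = 24.
Since (b[51], b[52]) = (b[3], b[4]) = (8, 24) (two consecutive terms determine the rest), the sequence is eventually periodic: after a pre-period of length 2 it cycles with period 48.
For i ≥ 3, b[i] depends only on (i - 3) mod 48. (563 - 3) mod 48 = 32, so b[563] = b[35] = 16.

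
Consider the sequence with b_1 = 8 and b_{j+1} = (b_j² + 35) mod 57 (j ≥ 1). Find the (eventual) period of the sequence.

6

Listing terms: b_1 = 8,  b_2 = 42,  b_3 = 32,  b_4 = 33,  b_5 = 41,  b_6 = 6,  b_7 = 14,  b_8 = 3,  b_9 = 44,  b_{10} = 33.
Since b_{10} = b_4 = 33, the sequence is eventually periodic: after a pre-period of length 3 it cycles with period 6.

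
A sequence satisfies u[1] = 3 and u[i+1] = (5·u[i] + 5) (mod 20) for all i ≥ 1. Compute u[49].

15

u[1] = 3, u[2] = 0, u[3] = 5, u[4] = 10, u[5] = 15, u[6] = 0.
Since u[6] = u[2] = 0, the sequence is eventually periodic: after a pre-period of length 1 it cycles with period 4.
For i ≥ 2, u[i] depends only on (i - 2) mod 4. (49 - 2) mod 4 = 3, so u[49] = u[5] = 15.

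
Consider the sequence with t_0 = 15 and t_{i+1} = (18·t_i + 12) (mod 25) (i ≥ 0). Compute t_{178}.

13

Listing terms: t_0 = 15; t_1 = 7; t_2 = 13; t_3 = 21; t_4 = 15.
Since t_4 = t_0 = 15, the sequence is periodic with period 4.
(178 - 0) mod 4 = 2, so t_{178} = t_2 = 13.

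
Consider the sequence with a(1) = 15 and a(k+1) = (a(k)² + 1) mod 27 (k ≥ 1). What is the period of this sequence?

3

a(1) = 15; a(2) = 10; a(3) = 20; a(4) = 23; a(5) = 17; a(6) = 20.
Since a(6) = a(3) = 20, the sequence is eventually periodic: after a pre-period of length 2 it cycles with period 3.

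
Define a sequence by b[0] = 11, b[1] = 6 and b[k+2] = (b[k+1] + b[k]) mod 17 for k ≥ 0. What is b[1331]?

b[0] = 11, b[1] = 6, b[2] = 0, b[3] = 6, b[4] = 6, b[5] = 12, b[6] = 1, b[7] = 13, b[8] = 14, b[9] = 10, b[10] = 7, b[11] = 0, b[12] = 7, b[13] = 7, b[14] = 14, b[15] = 4, b[16] = 1, b[17] = 5, b[18] = 6, b[19] = 11, b[20] = 0, b[21] = 11, b[22] = 11, b[23] = 5, b[24] = 16, b[25] = 4, b[26] = 3, b[27] = 7, b[28] = 10, b[29] = 0, b[30] = 10, b[31] = 10, b[32] = 3, b[33] = 13, b[34] = 16, b[35] = 12, b[36] = 11, b[37] = 6.
Since (b[36], b[37]) = (b[0], b[1]) = (11, 6) (two consecutive terms determine the rest), the sequence is periodic with period 36.
So b[1331] = b[0 + ((1331-0) mod 36)] = b[35] = 12.

12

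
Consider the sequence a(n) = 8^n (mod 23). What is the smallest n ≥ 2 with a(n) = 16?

Listing terms: a(1) = 8,  a(2) = 18,  a(3) = 6,  a(4) = 2,  a(5) = 16,  a(6) = 13,  a(7) = 12,  a(8) = 4,  a(9) = 9,  a(10) = 3,  a(11) = 1,  a(12) = 8.
The sequence repeats with period 11.
The value 16 first appears (with n ≥ 2) at a(5).

5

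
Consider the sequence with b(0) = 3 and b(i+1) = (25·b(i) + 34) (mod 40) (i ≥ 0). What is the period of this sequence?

4

Listing terms: b(0) = 3, b(1) = 29, b(2) = 39, b(3) = 9, b(4) = 19, b(5) = 29.
Since b(5) = b(1) = 29, the sequence is eventually periodic: after a pre-period of length 1 it cycles with period 4.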